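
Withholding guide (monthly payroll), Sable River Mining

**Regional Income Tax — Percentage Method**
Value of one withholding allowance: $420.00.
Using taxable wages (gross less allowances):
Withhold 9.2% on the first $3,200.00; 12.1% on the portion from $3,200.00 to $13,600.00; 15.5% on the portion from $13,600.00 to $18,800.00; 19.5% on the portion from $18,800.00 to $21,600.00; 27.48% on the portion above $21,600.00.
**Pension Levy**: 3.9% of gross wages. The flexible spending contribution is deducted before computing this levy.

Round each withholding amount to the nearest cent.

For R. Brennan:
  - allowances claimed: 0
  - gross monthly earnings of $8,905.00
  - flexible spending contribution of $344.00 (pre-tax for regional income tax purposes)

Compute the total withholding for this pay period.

Regional Income Tax: taxable = $8,905.00 − $344.00 = $8,561.00
  $294.40 + 12.1% × ($8,561.00 − $3,200.00) = $294.40 + 12.1% × $5,361.00 = $943.08
Pension Levy: 3.9% × $8,561.00 = $333.88
Total: $943.08 + $333.88 = $1,276.96

$1,276.96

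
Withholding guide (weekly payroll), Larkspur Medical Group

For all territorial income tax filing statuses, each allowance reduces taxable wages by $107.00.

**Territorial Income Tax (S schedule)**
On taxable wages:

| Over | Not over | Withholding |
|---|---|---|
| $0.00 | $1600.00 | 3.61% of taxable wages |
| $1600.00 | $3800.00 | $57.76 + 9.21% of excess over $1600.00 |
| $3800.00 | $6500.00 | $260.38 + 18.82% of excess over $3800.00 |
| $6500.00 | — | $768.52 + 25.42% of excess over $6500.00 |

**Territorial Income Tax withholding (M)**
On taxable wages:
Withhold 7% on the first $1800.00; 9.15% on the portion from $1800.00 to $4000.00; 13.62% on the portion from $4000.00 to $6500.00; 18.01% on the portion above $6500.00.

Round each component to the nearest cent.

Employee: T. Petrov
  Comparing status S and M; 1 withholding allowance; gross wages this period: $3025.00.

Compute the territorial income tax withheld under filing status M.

Territorial Income Tax (M): taxable = $3025.00 − 1×$107.00 = $2918.00
  $126.00 + 9.15% × ($2918.00 − $1800.00) = $126.00 + 9.15% × $1118.00 = $228.30

$228.30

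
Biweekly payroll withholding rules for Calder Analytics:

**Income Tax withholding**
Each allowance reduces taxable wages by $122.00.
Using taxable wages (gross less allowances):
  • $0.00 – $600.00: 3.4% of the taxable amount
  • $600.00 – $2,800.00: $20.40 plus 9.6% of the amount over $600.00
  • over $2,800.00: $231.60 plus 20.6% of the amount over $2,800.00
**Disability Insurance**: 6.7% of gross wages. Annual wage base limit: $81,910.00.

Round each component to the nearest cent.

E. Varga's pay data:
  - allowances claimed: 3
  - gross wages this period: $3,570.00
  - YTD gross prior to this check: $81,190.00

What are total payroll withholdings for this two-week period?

$363.06

Income Tax: taxable = $3,570.00 − 3×$122.00 = $3,204.00
  $231.60 + 20.6% × ($3,204.00 − $2,800.00) = $231.60 + 20.6% × $404.00 = $314.82
Disability Insurance: cap $81,910.00 − YTD $81,190.00 = $720.00 subject; 6.7% × $720.00 = $48.24
Total: $314.82 + $48.24 = $363.06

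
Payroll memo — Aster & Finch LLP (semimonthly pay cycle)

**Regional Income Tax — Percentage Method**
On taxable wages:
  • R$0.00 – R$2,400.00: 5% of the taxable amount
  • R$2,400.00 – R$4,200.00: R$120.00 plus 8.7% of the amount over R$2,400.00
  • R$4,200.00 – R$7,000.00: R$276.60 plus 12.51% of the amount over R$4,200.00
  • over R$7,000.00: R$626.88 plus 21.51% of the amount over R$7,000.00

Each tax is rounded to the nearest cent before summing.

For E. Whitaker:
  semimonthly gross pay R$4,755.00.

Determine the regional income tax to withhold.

R$346.03

Regional Income Tax: taxable = R$4,755.00
  R$276.60 + 12.51% × (R$4,755.00 − R$4,200.00) = R$276.60 + 12.51% × R$555.00 = R$346.03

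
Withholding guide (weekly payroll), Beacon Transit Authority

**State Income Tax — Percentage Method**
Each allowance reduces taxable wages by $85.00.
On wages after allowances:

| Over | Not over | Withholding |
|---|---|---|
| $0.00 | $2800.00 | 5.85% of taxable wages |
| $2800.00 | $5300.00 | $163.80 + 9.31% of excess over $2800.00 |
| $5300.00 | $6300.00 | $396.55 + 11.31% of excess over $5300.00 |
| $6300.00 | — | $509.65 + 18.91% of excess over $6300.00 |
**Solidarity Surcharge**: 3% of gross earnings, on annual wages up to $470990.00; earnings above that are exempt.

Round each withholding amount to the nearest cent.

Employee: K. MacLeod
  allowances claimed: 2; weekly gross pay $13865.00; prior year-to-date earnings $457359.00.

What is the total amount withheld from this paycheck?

$2316.97

State Income Tax: taxable = $13865.00 − 2×$85.00 = $13695.00
  $509.65 + 18.91% × ($13695.00 − $6300.00) = $509.65 + 18.91% × $7395.00 = $1908.04
Solidarity Surcharge: cap $470990.00 − YTD $457359.00 = $13631.00 subject; 3% × $13631.00 = $408.93
Total: $1908.04 + $408.93 = $2316.97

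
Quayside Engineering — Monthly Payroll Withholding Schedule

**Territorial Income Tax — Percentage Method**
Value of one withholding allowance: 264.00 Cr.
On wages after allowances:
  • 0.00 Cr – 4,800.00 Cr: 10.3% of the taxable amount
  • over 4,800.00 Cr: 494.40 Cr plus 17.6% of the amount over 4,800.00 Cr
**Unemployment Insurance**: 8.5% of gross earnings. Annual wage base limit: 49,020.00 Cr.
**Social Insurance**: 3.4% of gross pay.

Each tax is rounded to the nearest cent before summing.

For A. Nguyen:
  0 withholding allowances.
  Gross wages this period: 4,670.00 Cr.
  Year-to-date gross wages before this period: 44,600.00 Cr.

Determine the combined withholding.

Territorial Income Tax: taxable = 4,670.00 Cr
  10.3% × 4,670.00 Cr = 481.01 Cr
Unemployment Insurance: cap 49,020.00 Cr − YTD 44,600.00 Cr = 4,420.00 Cr subject; 8.5% × 4,420.00 Cr = 375.70 Cr
Social Insurance: 3.4% × 4,670.00 Cr = 158.78 Cr
Total: 481.01 Cr + 375.70 Cr + 158.78 Cr = 1,015.49 Cr

1,015.49 Cr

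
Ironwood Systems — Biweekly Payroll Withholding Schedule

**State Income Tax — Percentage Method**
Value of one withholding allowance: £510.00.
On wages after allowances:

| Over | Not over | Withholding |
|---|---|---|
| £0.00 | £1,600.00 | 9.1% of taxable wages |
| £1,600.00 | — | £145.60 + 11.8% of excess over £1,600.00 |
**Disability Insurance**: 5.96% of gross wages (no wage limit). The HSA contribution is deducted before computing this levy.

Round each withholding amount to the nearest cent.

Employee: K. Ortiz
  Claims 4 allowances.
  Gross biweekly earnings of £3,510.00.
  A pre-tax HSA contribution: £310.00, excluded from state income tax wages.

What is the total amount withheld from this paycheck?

State Income Tax: taxable = £3,510.00 − £310.00 − 4×£510.00 = £1,160.00
  9.1% × £1,160.00 = £105.56
Disability Insurance: 5.96% × £3,200.00 = £190.72
Total: £105.56 + £190.72 = £296.28

£296.28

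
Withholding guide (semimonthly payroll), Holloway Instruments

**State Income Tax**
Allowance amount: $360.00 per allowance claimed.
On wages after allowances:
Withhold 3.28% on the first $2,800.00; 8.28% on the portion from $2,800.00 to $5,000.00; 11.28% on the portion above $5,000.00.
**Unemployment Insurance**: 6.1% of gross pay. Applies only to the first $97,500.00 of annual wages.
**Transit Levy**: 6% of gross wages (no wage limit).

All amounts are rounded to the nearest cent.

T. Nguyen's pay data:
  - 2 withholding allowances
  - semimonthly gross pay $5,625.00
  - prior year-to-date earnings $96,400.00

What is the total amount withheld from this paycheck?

State Income Tax: taxable = $5,625.00 − 2×$360.00 = $4,905.00
  $91.84 + 8.28% × ($4,905.00 − $2,800.00) = $91.84 + 8.28% × $2,105.00 = $266.13
Unemployment Insurance: cap $97,500.00 − YTD $96,400.00 = $1,100.00 subject; 6.1% × $1,100.00 = $67.10
Transit Levy: 6% × $5,625.00 = $337.50
Total: $266.13 + $67.10 + $337.50 = $670.73

$670.73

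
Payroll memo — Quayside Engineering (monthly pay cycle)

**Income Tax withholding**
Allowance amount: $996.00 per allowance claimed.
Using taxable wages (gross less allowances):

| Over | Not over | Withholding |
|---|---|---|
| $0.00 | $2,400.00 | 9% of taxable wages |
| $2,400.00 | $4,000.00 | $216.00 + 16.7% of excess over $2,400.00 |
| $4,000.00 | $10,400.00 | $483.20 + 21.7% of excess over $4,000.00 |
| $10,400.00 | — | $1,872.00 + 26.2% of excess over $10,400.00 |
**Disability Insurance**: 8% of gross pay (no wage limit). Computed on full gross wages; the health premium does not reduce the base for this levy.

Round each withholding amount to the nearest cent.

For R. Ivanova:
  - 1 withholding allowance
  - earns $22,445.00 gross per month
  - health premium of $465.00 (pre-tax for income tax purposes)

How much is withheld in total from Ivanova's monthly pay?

$6,440.61

Income Tax: taxable = $22,445.00 − $465.00 − 1×$996.00 = $20,984.00
  $1,872.00 + 26.2% × ($20,984.00 − $10,400.00) = $1,872.00 + 26.2% × $10,584.00 = $4,645.01
Disability Insurance: 8% × $22,445.00 = $1,795.60
Total: $4,645.01 + $1,795.60 = $6,440.61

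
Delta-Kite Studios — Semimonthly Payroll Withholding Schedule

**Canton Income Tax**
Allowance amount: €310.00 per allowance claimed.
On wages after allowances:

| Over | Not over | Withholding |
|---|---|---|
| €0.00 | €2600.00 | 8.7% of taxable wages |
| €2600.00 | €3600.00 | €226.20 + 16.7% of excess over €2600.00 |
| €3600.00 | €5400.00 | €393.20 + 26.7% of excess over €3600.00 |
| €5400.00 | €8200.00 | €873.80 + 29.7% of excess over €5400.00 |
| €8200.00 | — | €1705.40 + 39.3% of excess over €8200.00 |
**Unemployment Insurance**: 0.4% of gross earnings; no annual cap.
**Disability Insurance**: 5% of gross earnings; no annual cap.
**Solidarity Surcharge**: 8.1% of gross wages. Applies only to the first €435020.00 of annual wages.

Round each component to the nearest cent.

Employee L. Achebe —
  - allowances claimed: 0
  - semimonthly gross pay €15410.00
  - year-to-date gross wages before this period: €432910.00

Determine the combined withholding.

€5541.98

Canton Income Tax: taxable = €15410.00
  €1705.40 + 39.3% × (€15410.00 − €8200.00) = €1705.40 + 39.3% × €7210.00 = €4538.93
Unemployment Insurance: 0.4% × €15410.00 = €61.64
Disability Insurance: 5% × €15410.00 = €770.50
Solidarity Surcharge: cap €435020.00 − YTD €432910.00 = €2110.00 subject; 8.1% × €2110.00 = €170.91
Total: €4538.93 + €61.64 + €770.50 + €170.91 = €5541.98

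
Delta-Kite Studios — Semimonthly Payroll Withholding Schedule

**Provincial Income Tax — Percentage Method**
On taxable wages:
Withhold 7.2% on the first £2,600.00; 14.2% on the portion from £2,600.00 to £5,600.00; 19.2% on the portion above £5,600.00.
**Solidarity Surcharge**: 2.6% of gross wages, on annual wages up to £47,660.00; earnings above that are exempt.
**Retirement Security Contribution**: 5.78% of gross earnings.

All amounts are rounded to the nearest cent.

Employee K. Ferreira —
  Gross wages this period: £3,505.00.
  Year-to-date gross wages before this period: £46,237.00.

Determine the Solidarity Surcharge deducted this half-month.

£37.00

Solidarity Surcharge: cap £47,660.00 − YTD £46,237.00 = £1,423.00 subject; 2.6% × £1,423.00 = £37.00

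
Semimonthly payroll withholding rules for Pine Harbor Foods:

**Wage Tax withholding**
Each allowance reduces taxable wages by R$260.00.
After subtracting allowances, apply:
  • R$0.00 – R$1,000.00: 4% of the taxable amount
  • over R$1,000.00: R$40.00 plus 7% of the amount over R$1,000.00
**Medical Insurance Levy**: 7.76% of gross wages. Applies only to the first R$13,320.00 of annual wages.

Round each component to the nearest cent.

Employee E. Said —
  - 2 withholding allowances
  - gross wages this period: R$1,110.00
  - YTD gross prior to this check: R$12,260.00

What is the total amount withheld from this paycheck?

R$105.86

Wage Tax: taxable = R$1,110.00 − 2×R$260.00 = R$590.00
  4% × R$590.00 = R$23.60
Medical Insurance Levy: cap R$13,320.00 − YTD R$12,260.00 = R$1,060.00 subject; 7.76% × R$1,060.00 = R$82.26
Total: R$23.60 + R$82.26 = R$105.86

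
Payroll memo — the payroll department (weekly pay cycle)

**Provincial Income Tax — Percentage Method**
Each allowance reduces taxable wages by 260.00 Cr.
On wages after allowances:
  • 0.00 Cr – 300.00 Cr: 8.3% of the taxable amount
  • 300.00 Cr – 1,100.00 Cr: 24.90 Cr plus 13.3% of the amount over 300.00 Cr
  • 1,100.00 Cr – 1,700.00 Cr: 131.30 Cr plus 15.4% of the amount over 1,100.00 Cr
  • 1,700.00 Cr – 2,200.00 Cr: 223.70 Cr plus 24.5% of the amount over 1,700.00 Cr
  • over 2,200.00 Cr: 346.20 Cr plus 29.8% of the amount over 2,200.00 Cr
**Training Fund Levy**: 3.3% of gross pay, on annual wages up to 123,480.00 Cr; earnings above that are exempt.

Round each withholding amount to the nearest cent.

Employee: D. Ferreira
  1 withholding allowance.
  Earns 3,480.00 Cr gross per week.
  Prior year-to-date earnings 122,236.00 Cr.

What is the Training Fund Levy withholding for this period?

Training Fund Levy: cap 123,480.00 Cr − YTD 122,236.00 Cr = 1,244.00 Cr subject; 3.3% × 1,244.00 Cr = 41.05 Cr

41.05 Cr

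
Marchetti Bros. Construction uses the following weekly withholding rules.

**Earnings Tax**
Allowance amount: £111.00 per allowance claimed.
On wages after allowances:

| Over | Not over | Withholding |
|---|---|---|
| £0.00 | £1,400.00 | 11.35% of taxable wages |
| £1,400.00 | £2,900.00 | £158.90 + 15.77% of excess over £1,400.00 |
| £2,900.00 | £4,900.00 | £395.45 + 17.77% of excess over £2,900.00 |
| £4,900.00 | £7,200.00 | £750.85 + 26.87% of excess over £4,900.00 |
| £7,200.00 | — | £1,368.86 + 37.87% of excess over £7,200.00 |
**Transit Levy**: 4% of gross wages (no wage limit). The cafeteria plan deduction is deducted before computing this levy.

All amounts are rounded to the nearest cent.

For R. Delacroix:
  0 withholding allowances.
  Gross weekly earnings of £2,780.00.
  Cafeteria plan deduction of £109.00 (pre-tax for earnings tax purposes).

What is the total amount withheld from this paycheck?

Earnings Tax: taxable = £2,780.00 − £109.00 = £2,671.00
  £158.90 + 15.77% × (£2,671.00 − £1,400.00) = £158.90 + 15.77% × £1,271.00 = £359.34
Transit Levy: 4% × £2,671.00 = £106.84
Total: £359.34 + £106.84 = £466.18

£466.18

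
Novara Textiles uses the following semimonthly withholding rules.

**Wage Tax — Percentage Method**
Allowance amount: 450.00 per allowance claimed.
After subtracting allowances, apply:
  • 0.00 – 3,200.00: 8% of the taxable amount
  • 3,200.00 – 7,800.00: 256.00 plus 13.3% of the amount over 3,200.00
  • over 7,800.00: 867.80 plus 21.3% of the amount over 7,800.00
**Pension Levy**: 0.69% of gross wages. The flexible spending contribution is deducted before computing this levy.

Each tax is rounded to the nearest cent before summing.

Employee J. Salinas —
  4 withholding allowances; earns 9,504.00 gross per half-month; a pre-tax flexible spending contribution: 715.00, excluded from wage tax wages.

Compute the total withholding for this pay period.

820.58

Wage Tax: taxable = 9,504.00 − 715.00 − 4×450.00 = 6,989.00
  256.00 + 13.3% × (6,989.00 − 3,200.00) = 256.00 + 13.3% × 3,789.00 = 759.94
Pension Levy: 0.69% × 8,789.00 = 60.64
Total: 759.94 + 60.64 = 820.58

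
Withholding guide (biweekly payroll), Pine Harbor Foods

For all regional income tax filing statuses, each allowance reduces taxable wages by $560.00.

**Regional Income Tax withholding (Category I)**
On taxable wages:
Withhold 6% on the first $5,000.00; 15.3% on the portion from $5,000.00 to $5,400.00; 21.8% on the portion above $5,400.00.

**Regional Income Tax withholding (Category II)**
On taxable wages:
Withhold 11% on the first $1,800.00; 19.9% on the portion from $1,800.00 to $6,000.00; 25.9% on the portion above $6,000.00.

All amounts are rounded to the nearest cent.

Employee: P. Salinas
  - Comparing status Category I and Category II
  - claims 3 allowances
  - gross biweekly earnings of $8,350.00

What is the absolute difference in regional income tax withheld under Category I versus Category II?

Regional Income Tax (Category I): taxable = $8,350.00 − 3×$560.00 = $6,670.00
  $361.20 + 21.8% × ($6,670.00 − $5,400.00) = $361.20 + 21.8% × $1,270.00 = $638.06
Regional Income Tax (Category II): taxable = $8,350.00 − 3×$560.00 = $6,670.00
  $1,033.80 + 25.9% × ($6,670.00 − $6,000.00) = $1,033.80 + 25.9% × $670.00 = $1,207.33
Difference: |$638.06 − $1,207.33| = $569.27 (higher under Category II)

$569.27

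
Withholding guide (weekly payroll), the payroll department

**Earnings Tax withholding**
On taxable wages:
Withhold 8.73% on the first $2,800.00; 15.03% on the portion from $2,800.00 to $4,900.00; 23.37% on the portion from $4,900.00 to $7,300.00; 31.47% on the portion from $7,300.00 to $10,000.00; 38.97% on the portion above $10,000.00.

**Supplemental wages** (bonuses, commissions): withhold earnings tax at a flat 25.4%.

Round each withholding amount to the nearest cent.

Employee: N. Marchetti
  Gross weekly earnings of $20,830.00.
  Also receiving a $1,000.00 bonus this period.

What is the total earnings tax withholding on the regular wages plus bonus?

$6,445.09

Earnings Tax: taxable = $20,830.00
  $1,970.64 + 38.97% × ($20,830.00 − $10,000.00) = $1,970.64 + 38.97% × $10,830.00 = $6,191.09
Supplemental (25.4% flat on bonus): 25.4% × $1,000.00 = $254.00
Total earnings tax: $6,191.09 + $254.00 = $6,445.09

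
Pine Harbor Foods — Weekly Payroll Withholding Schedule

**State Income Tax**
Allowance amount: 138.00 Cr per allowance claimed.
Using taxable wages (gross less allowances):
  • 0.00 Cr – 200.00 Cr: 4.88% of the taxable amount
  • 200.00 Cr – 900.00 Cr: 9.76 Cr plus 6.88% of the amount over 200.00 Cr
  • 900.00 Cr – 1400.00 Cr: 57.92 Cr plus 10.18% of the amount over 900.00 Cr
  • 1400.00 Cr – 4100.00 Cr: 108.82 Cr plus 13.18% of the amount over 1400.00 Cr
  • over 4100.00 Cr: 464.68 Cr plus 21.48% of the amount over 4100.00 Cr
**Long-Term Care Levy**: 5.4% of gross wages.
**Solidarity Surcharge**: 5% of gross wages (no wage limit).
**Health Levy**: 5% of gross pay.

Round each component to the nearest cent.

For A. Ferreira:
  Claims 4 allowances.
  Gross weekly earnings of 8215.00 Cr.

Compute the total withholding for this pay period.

State Income Tax: taxable = 8215.00 Cr − 4×138.00 Cr = 7663.00 Cr
  464.68 Cr + 21.48% × (7663.00 Cr − 4100.00 Cr) = 464.68 Cr + 21.48% × 3563.00 Cr = 1230.01 Cr
Long-Term Care Levy: 5.4% × 8215.00 Cr = 443.61 Cr
Solidarity Surcharge: 5% × 8215.00 Cr = 410.75 Cr
Health Levy: 5% × 8215.00 Cr = 410.75 Cr
Total: 1230.01 Cr + 443.61 Cr + 410.75 Cr + 410.75 Cr = 2495.12 Cr

2495.12 Cr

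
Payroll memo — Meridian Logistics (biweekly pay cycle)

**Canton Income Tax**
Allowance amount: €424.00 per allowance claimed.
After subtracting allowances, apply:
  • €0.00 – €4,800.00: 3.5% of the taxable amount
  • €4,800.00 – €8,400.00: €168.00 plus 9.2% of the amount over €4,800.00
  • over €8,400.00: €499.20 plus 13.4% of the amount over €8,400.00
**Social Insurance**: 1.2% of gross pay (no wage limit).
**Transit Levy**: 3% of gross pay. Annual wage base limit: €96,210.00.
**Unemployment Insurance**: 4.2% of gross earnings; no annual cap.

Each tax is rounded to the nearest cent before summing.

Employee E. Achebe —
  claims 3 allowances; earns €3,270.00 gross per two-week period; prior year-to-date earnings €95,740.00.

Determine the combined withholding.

€260.61

Canton Income Tax: taxable = €3,270.00 − 3×€424.00 = €1,998.00
  3.5% × €1,998.00 = €69.93
Social Insurance: 1.2% × €3,270.00 = €39.24
Transit Levy: cap €96,210.00 − YTD €95,740.00 = €470.00 subject; 3% × €470.00 = €14.10
Unemployment Insurance: 4.2% × €3,270.00 = €137.34
Total: €69.93 + €39.24 + €14.10 + €137.34 = €260.61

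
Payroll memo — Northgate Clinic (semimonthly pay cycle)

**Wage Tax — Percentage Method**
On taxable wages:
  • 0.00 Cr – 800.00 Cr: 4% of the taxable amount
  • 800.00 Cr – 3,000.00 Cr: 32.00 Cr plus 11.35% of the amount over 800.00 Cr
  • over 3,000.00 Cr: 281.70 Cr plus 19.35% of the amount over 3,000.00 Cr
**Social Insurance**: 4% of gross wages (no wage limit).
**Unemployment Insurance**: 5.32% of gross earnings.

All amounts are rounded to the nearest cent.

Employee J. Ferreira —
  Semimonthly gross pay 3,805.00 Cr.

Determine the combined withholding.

792.10 Cr

Wage Tax: taxable = 3,805.00 Cr
  281.70 Cr + 19.35% × (3,805.00 Cr − 3,000.00 Cr) = 281.70 Cr + 19.35% × 805.00 Cr = 437.47 Cr
Social Insurance: 4% × 3,805.00 Cr = 152.20 Cr
Unemployment Insurance: 5.32% × 3,805.00 Cr = 202.43 Cr
Total: 437.47 Cr + 152.20 Cr + 202.43 Cr = 792.10 Cr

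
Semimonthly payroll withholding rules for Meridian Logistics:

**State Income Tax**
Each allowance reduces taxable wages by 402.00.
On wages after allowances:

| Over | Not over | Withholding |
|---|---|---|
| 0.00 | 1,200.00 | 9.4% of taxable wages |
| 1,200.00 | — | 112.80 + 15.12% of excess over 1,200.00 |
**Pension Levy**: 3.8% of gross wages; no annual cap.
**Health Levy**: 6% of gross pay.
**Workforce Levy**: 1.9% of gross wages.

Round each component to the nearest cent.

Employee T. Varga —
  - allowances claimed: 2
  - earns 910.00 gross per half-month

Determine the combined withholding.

116.43

State Income Tax: taxable = 910.00 − 2×402.00 = 106.00
  9.4% × 106.00 = 9.96
Pension Levy: 3.8% × 910.00 = 34.58
Health Levy: 6% × 910.00 = 54.60
Workforce Levy: 1.9% × 910.00 = 17.29
Total: 9.96 + 34.58 + 54.60 + 17.29 = 116.43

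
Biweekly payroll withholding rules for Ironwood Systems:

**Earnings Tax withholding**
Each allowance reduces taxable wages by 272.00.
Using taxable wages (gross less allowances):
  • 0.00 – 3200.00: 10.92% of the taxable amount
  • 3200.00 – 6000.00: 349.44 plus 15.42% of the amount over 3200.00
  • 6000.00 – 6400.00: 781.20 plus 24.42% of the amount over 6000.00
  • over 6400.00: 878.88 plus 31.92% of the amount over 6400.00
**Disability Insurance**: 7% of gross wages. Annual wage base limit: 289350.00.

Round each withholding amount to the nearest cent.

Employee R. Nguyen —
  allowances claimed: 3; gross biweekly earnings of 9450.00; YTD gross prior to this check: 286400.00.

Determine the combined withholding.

Earnings Tax: taxable = 9450.00 − 3×272.00 = 8634.00
  878.88 + 31.92% × (8634.00 − 6400.00) = 878.88 + 31.92% × 2234.00 = 1591.97
Disability Insurance: cap 289350.00 − YTD 286400.00 = 2950.00 subject; 7% × 2950.00 = 206.50
Total: 1591.97 + 206.50 = 1798.47

1798.47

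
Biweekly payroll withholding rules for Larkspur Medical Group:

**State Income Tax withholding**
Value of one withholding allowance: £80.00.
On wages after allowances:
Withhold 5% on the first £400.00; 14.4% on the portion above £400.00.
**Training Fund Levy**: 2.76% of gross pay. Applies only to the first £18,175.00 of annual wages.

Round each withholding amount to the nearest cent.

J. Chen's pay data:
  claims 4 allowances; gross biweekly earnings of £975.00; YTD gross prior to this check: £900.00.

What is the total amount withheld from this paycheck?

£83.63

State Income Tax: taxable = £975.00 − 4×£80.00 = £655.00
  £20.00 + 14.4% × (£655.00 − £400.00) = £20.00 + 14.4% × £255.00 = £56.72
Training Fund Levy: 2.76% × £975.00 = £26.91
Total: £56.72 + £26.91 = £83.63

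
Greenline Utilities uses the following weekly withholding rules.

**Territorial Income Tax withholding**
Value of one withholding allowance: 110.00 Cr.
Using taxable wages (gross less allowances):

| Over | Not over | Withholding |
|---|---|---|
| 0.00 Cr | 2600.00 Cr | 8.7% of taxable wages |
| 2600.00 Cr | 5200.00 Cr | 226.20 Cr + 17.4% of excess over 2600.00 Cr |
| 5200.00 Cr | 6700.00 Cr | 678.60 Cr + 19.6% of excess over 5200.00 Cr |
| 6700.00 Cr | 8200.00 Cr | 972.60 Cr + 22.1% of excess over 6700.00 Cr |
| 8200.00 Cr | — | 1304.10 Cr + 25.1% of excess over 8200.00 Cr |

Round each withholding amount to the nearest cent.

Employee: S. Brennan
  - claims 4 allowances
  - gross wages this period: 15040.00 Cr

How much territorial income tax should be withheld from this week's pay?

2910.50 Cr

Territorial Income Tax: taxable = 15040.00 Cr − 4×110.00 Cr = 14600.00 Cr
  1304.10 Cr + 25.1% × (14600.00 Cr − 8200.00 Cr) = 1304.10 Cr + 25.1% × 6400.00 Cr = 2910.50 Cr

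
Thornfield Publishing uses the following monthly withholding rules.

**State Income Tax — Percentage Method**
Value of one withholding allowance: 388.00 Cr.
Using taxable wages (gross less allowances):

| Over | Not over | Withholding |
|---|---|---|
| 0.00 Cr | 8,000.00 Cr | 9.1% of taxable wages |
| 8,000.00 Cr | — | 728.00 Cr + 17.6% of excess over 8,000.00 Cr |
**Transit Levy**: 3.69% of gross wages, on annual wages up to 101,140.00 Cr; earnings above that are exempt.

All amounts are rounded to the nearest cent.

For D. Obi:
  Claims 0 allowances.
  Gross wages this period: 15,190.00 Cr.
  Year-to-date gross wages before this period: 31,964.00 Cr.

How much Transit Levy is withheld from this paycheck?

Transit Levy: 3.69% × 15,190.00 Cr = 560.51 Cr

560.51 Cr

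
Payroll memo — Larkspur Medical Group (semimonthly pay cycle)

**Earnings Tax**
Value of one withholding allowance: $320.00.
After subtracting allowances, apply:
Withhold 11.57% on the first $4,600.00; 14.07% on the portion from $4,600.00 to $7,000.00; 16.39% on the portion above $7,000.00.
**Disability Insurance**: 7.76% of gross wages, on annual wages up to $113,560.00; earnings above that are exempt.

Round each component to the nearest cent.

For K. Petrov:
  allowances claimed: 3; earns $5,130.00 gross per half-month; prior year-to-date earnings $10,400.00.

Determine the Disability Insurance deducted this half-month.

$398.09

Disability Insurance: 7.76% × $5,130.00 = $398.09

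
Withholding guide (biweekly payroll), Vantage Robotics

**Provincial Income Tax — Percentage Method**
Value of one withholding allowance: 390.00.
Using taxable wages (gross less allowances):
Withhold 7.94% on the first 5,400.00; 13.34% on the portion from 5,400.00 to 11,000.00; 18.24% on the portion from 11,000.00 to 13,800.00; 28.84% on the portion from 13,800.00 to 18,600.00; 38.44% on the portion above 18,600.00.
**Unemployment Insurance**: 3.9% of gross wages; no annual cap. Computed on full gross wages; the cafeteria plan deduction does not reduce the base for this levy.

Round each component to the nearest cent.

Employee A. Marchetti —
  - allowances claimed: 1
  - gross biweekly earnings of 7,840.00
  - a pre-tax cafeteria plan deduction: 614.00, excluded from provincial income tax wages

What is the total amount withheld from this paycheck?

926.08

Provincial Income Tax: taxable = 7,840.00 − 614.00 − 1×390.00 = 6,836.00
  428.76 + 13.34% × (6,836.00 − 5,400.00) = 428.76 + 13.34% × 1,436.00 = 620.32
Unemployment Insurance: 3.9% × 7,840.00 = 305.76
Total: 620.32 + 305.76 = 926.08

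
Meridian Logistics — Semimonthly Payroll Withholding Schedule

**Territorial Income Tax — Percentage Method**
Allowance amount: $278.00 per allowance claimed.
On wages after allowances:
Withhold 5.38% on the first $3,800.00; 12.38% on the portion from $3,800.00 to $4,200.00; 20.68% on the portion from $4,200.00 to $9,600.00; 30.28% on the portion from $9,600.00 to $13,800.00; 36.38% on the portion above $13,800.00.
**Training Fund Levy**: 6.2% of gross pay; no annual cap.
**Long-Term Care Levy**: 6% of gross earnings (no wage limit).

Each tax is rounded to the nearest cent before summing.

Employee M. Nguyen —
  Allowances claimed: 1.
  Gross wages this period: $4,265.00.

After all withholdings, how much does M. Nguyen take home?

$3,517.08

Territorial Income Tax: taxable = $4,265.00 − 1×$278.00 = $3,987.00
  $204.44 + 12.38% × ($3,987.00 − $3,800.00) = $204.44 + 12.38% × $187.00 = $227.59
Training Fund Levy: 6.2% × $4,265.00 = $264.43
Long-Term Care Levy: 6% × $4,265.00 = $255.90
Total withheld: $227.59 + $264.43 + $255.90 = $747.92
Net pay: $4,265.00 − $747.92 = $3,517.08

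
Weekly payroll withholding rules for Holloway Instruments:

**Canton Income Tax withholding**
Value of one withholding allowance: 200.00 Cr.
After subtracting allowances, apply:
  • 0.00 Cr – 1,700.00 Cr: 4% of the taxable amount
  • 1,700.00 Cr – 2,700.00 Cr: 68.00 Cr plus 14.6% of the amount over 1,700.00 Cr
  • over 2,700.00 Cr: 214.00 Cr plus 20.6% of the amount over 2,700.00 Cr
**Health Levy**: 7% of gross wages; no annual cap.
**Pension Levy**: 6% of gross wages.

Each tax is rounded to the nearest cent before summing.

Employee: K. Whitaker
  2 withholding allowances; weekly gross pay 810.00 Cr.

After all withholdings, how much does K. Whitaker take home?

688.30 Cr

Canton Income Tax: taxable = 810.00 Cr − 2×200.00 Cr = 410.00 Cr
  4% × 410.00 Cr = 16.40 Cr
Health Levy: 7% × 810.00 Cr = 56.70 Cr
Pension Levy: 6% × 810.00 Cr = 48.60 Cr
Total withheld: 16.40 Cr + 56.70 Cr + 48.60 Cr = 121.70 Cr
Net pay: 810.00 Cr − 121.70 Cr = 688.30 Cr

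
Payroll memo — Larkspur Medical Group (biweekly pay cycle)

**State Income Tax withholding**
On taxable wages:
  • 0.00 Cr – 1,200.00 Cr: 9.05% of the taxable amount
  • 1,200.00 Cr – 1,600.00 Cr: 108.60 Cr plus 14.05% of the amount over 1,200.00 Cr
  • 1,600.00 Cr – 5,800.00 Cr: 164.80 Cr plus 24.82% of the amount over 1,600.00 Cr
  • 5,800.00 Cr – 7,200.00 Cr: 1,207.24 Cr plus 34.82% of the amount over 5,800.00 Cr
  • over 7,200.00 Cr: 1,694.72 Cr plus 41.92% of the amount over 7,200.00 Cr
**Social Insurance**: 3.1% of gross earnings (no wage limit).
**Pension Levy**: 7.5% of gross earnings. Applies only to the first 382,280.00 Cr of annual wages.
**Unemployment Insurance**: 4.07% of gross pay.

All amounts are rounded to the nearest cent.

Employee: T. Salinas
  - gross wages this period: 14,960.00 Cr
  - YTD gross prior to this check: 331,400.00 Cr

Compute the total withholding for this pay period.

7,142.34 Cr

State Income Tax: taxable = 14,960.00 Cr
  1,694.72 Cr + 41.92% × (14,960.00 Cr − 7,200.00 Cr) = 1,694.72 Cr + 41.92% × 7,760.00 Cr = 4,947.71 Cr
Social Insurance: 3.1% × 14,960.00 Cr = 463.76 Cr
Pension Levy: 7.5% × 14,960.00 Cr = 1,122.00 Cr
Unemployment Insurance: 4.07% × 14,960.00 Cr = 608.87 Cr
Total: 4,947.71 Cr + 463.76 Cr + 1,122.00 Cr + 608.87 Cr = 7,142.34 Cr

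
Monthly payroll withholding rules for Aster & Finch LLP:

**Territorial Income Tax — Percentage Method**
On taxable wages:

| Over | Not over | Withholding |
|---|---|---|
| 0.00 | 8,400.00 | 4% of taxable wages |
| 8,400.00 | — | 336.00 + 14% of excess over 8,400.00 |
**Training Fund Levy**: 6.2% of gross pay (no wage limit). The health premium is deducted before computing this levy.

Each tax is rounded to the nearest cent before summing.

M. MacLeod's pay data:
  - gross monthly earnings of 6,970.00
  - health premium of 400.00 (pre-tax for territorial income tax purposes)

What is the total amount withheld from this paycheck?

670.14

Territorial Income Tax: taxable = 6,970.00 − 400.00 = 6,570.00
  4% × 6,570.00 = 262.80
Training Fund Levy: 6.2% × 6,570.00 = 407.34
Total: 262.80 + 407.34 = 670.14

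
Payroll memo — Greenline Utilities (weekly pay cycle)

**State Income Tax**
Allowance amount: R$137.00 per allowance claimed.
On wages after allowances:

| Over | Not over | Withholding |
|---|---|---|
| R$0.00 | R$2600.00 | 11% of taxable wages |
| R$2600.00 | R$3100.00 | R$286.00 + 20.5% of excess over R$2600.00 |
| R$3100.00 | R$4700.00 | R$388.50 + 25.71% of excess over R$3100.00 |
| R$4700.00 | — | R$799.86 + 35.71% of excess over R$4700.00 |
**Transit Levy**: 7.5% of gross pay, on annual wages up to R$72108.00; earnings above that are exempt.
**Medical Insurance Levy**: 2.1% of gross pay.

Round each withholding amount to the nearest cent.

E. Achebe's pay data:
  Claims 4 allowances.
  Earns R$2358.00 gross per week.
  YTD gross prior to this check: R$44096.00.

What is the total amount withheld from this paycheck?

R$425.47

State Income Tax: taxable = R$2358.00 − 4×R$137.00 = R$1810.00
  11% × R$1810.00 = R$199.10
Transit Levy: 7.5% × R$2358.00 = R$176.85
Medical Insurance Levy: 2.1% × R$2358.00 = R$49.52
Total: R$199.10 + R$176.85 + R$49.52 = R$425.47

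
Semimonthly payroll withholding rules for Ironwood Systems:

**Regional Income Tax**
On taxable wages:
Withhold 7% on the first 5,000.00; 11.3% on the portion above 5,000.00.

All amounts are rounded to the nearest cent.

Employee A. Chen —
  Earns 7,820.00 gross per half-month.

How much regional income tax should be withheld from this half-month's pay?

668.66

Regional Income Tax: taxable = 7,820.00
  350.00 + 11.3% × (7,820.00 − 5,000.00) = 350.00 + 11.3% × 2,820.00 = 668.66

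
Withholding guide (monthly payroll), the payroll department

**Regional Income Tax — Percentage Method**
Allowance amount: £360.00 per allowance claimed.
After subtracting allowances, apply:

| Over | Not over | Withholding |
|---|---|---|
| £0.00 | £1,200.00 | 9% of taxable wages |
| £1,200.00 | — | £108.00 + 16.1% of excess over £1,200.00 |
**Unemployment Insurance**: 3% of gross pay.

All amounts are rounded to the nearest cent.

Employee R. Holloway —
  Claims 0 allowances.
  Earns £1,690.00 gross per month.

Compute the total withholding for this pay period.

£237.59

Regional Income Tax: taxable = £1,690.00
  £108.00 + 16.1% × (£1,690.00 − £1,200.00) = £108.00 + 16.1% × £490.00 = £186.89
Unemployment Insurance: 3% × £1,690.00 = £50.70
Total: £186.89 + £50.70 = £237.59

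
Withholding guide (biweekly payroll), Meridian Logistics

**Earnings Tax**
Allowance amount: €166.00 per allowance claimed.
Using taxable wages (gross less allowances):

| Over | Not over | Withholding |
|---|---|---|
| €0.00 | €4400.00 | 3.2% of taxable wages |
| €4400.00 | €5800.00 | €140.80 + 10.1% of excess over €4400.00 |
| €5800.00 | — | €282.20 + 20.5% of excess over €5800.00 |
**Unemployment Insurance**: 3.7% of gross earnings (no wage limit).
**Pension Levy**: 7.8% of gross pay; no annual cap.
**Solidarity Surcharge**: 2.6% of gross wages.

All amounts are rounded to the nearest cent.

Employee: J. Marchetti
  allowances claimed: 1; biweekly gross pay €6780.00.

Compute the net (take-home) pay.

Earnings Tax: taxable = €6780.00 − 1×€166.00 = €6614.00
  €282.20 + 20.5% × (€6614.00 − €5800.00) = €282.20 + 20.5% × €814.00 = €449.07
Unemployment Insurance: 3.7% × €6780.00 = €250.86
Pension Levy: 7.8% × €6780.00 = €528.84
Solidarity Surcharge: 2.6% × €6780.00 = €176.28
Total withheld: €449.07 + €250.86 + €528.84 + €176.28 = €1405.05
Net pay: €6780.00 − €1405.05 = €5374.95

€5374.95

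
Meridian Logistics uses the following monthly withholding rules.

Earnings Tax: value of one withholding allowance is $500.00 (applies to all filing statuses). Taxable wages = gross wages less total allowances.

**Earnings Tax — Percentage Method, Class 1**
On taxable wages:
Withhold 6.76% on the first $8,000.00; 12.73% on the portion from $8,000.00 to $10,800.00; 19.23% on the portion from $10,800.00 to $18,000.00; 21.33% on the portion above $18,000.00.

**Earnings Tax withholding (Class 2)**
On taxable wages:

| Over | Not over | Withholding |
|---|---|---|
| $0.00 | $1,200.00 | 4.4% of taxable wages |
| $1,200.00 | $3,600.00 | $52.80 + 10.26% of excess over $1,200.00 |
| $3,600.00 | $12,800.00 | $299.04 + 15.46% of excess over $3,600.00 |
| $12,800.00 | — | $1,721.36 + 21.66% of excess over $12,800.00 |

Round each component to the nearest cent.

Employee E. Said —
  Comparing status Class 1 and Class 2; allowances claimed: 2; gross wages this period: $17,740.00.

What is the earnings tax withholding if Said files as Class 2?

Earnings Tax (Class 2): taxable = $17,740.00 − 2×$500.00 = $16,740.00
  $1,721.36 + 21.66% × ($16,740.00 − $12,800.00) = $1,721.36 + 21.66% × $3,940.00 = $2,574.76

$2,574.76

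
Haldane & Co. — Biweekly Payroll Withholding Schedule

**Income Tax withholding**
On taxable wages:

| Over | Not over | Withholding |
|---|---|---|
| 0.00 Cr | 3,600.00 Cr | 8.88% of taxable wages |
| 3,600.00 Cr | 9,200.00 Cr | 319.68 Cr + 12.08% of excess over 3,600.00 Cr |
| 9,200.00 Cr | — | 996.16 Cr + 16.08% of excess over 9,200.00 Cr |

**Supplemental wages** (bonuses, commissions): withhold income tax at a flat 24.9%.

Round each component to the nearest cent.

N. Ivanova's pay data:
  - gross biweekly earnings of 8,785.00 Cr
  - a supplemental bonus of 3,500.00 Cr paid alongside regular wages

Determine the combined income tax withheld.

Income Tax: taxable = 8,785.00 Cr
  319.68 Cr + 12.08% × (8,785.00 Cr − 3,600.00 Cr) = 319.68 Cr + 12.08% × 5,185.00 Cr = 946.03 Cr
Supplemental (24.9% flat on bonus): 24.9% × 3,500.00 Cr = 871.50 Cr
Total income tax: 946.03 Cr + 871.50 Cr = 1,817.53 Cr

1,817.53 Cr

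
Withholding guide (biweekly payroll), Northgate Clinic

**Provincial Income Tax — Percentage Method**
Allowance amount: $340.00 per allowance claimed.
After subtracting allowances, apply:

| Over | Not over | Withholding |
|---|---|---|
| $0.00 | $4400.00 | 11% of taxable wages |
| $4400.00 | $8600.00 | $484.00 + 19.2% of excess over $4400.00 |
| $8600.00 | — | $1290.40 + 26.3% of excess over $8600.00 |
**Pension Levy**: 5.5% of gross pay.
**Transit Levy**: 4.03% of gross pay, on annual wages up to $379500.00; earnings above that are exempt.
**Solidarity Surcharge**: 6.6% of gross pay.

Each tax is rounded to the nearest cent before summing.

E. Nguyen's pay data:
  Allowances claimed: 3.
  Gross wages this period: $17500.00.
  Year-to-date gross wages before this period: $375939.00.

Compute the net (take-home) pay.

Provincial Income Tax: taxable = $17500.00 − 3×$340.00 = $16480.00
  $1290.40 + 26.3% × ($16480.00 − $8600.00) = $1290.40 + 26.3% × $7880.00 = $3362.84
Pension Levy: 5.5% × $17500.00 = $962.50
Transit Levy: cap $379500.00 − YTD $375939.00 = $3561.00 subject; 4.03% × $3561.00 = $143.51
Solidarity Surcharge: 6.6% × $17500.00 = $1155.00
Total withheld: $3362.84 + $962.50 + $143.51 + $1155.00 = $5623.85
Net pay: $17500.00 − $5623.85 = $11876.15

$11876.15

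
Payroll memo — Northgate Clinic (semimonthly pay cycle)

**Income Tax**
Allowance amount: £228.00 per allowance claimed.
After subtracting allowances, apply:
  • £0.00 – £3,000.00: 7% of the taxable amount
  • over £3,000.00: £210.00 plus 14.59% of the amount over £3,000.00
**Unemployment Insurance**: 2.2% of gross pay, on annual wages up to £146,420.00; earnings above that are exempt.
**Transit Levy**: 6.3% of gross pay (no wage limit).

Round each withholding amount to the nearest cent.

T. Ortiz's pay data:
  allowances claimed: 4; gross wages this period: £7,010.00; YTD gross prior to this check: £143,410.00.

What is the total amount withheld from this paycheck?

Income Tax: taxable = £7,010.00 − 4×£228.00 = £6,098.00
  £210.00 + 14.59% × (£6,098.00 − £3,000.00) = £210.00 + 14.59% × £3,098.00 = £662.00
Unemployment Insurance: cap £146,420.00 − YTD £143,410.00 = £3,010.00 subject; 2.2% × £3,010.00 = £66.22
Transit Levy: 6.3% × £7,010.00 = £441.63
Total: £662.00 + £66.22 + £441.63 = £1,169.85

£1,169.85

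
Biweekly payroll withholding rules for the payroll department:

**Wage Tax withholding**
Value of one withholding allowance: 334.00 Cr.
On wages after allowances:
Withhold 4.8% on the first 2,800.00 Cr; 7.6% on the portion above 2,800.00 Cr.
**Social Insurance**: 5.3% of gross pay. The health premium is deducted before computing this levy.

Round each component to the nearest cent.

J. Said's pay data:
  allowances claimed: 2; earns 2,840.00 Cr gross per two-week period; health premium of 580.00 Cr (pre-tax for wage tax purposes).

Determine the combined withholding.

196.20 Cr

Wage Tax: taxable = 2,840.00 Cr − 580.00 Cr − 2×334.00 Cr = 1,592.00 Cr
  4.8% × 1,592.00 Cr = 76.42 Cr
Social Insurance: 5.3% × 2,260.00 Cr = 119.78 Cr
Total: 76.42 Cr + 119.78 Cr = 196.20 Cr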